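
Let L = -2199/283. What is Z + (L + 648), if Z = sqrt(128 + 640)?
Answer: 181185/283 + 16*sqrt(3) ≈ 667.94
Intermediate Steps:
L = -2199/283 (L = -2199*1/283 = -2199/283 ≈ -7.7703)
Z = 16*sqrt(3) (Z = sqrt(768) = 16*sqrt(3) ≈ 27.713)
Z + (L + 648) = 16*sqrt(3) + (-2199/283 + 648) = 16*sqrt(3) + 181185/283 = 181185/283 + 16*sqrt(3)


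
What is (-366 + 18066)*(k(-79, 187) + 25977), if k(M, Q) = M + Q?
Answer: 461704500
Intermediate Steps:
(-366 + 18066)*(k(-79, 187) + 25977) = (-366 + 18066)*((-79 + 187) + 25977) = 17700*(108 + 25977) = 17700*26085 = 461704500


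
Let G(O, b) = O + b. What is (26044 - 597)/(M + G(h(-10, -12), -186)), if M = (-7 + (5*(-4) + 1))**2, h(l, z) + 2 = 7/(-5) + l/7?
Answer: 890645/16981 ≈ 52.450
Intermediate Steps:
h(l, z) = -17/5 + l/7 (h(l, z) = -2 + (7/(-5) + l/7) = -2 + (7*(-1/5) + l*(1/7)) = -2 + (-7/5 + l/7) = -17/5 + l/7)
M = 676 (M = (-7 + (-20 + 1))**2 = (-7 - 19)**2 = (-26)**2 = 676)
(26044 - 597)/(M + G(h(-10, -12), -186)) = (26044 - 597)/(676 + ((-17/5 + (1/7)*(-10)) - 186)) = 25447/(676 + ((-17/5 - 10/7) - 186)) = 25447/(676 + (-169/35 - 186)) = 25447/(676 - 6679/35) = 25447/(16981/35) = 25447*(35/16981) = 890645/16981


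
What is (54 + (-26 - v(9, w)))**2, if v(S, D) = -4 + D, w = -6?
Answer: 1444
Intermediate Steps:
(54 + (-26 - v(9, w)))**2 = (54 + (-26 - (-4 - 6)))**2 = (54 + (-26 - 1*(-10)))**2 = (54 + (-26 + 10))**2 = (54 - 16)**2 = 38**2 = 1444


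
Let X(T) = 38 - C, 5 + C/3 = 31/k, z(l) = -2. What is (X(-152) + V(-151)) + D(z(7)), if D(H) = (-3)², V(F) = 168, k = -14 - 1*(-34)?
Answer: 4507/20 ≈ 225.35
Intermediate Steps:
k = 20 (k = -14 + 34 = 20)
C = -207/20 (C = -15 + 3*(31/20) = -15 + 93/20 = -207/20 ≈ -10.350)
D(H) = 9
X(T) = 967/20 (X(T) = 38 - 1*(-207/20) = 38 + 207/20 = 967/20)
(X(-152) + V(-151)) + D(z(7)) = (967/20 + 168) + 9 = 4327/20 + 9 = 4507/20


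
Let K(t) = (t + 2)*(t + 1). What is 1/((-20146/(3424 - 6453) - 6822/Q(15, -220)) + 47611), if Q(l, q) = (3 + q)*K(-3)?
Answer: 657293/31309080624 ≈ 2.0994e-5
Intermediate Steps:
K(t) = (1 + t)*(2 + t) (K(t) = (2 + t)*(1 + t) = (1 + t)*(2 + t))
Q(l, q) = 6 + 2*q (Q(l, q) = (3 + q)*(2 + (-3)² + 3*(-3)) = (3 + q)*(2 + 9 - 9) = (3 + q)*2 = 6 + 2*q)
1/((-20146/(3424 - 6453) - 6822/Q(15, -220)) + 47611) = 1/((-20146/(3424 - 6453) - 6822/(6 + 2*(-220))) + 47611) = 1/((-20146/(-3029) - 6822/(6 - 440)) + 47611) = 1/((-20146*(-1/3029) - 6822/(-434)) + 47611) = 1/((20146/3029 - 6822*(-1/434)) + 47611) = 1/((20146/3029 + 3411/217) + 47611) = 1/(14703601/657293 + 47611) = 1/(31309080624/657293) = 657293/31309080624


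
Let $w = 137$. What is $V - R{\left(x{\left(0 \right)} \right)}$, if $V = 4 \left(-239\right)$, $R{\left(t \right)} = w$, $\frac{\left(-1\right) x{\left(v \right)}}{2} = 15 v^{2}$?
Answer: $-1093$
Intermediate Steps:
$x{\left(v \right)} = - 30 v^{2}$ ($x{\left(v \right)} = - 2 \cdot 15 v^{2} = - 30 v^{2}$)
$R{\left(t \right)} = 137$
$V = -956$
$V - R{\left(x{\left(0 \right)} \right)} = -956 - 137 = -1093$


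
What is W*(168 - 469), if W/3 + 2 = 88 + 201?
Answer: -259161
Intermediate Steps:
W = 861 (W = -6 + 3*(88 + 201) = -6 + 3*289 = -6 + 867 = 861)
W*(168 - 469) = 861*(168 - 469) = 861*(-301) = -259161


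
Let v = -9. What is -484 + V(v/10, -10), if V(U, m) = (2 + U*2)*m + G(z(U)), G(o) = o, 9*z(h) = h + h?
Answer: -2431/5 ≈ -486.20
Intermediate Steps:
z(h) = 2*h/9 (z(h) = (h + h)/9 = (2*h)/9 = 2*h/9)
V(U, m) = 2*U/9 + m*(2 + 2*U) (V(U, m) = (2 + U*2)*m + 2*U/9 = (2 + 2*U)*m + 2*U/9 = m*(2 + 2*U) + 2*U/9 = 2*U/9 + m*(2 + 2*U))
-484 + V(v/10, -10) = -484 + (2*(-10) + 2*(-9/10)/9 + 2*(-9/10)*(-10)) = -484 + (-20 + 2*(-9*⅒)/9 + 2*(-9*⅒)*(-10)) = -484 + (-20 + (2/9)*(-9/10) + 2*(-9/10)*(-10)) = -484 + (-20 - ⅕ + 18) = -484 - 11/5 = -2431/5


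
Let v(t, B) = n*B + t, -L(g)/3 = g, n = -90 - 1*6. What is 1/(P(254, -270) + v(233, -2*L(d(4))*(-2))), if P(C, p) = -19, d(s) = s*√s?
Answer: 1/9430 ≈ 0.00010604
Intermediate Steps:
n = -96 (n = -90 - 6 = -96)
d(s) = s^(3/2)
L(g) = -3*g
v(t, B) = t - 96*B (v(t, B) = -96*B + t = t - 96*B)
1/(P(254, -270) + v(233, -2*L(d(4))*(-2))) = 1/(-19 + (233 - 96*(-(-6)*4^(3/2))*(-2))) = 1/(-19 + (233 - 96*(-(-6)*8)*(-2))) = 1/(-19 + (233 - 96*(-2*(-24))*(-2))) = 1/(-19 + (233 - 4608*(-2))) = 1/(-19 + (233 - 96*(-96))) = 1/(-19 + (233 + 9216)) = 1/(-19 + 9449) = 1/9430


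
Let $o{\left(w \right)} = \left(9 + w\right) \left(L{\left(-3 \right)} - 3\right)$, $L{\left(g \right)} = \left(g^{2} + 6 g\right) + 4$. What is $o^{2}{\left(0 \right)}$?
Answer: $5184$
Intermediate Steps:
$L{\left(g \right)} = 4 + g^{2} + 6 g$
$o{\left(w \right)} = -72 - 8 w$ ($o{\left(w \right)} = \left(9 + w\right) \left(\left(4 + \left(-3\right)^{2} + 6 \left(-3\right)\right) - 3\right) = \left(9 + w\right) \left(\left(4 + 9 - 18\right) - 3\right) = \left(9 + w\right) \left(-5 - 3\right) = \left(9 + w\right) \left(-8\right) = -72 - 8 w$)
$o^{2}{\left(0 \right)} = \left(-72 - 0\right)^{2} = \left(-72 + 0\right)^{2} = \left(-72\right)^{2} = 5184$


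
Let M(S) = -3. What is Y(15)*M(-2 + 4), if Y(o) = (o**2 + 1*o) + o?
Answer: -765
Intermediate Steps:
Y(o) = o**2 + 2*o (Y(o) = (o**2 + o) + o = (o + o**2) + o = o**2 + 2*o)
Y(15)*M(-2 + 4) = (15*(2 + 15))*(-3) = (15*17)*(-3) = 255*(-3) = -765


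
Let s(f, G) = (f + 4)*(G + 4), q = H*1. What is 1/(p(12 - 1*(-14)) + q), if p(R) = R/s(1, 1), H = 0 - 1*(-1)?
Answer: 25/51 ≈ 0.49020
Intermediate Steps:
H = 1 (H = 0 + 1 = 1)
q = 1 (q = 1*1 = 1)
s(f, G) = (4 + G)*(4 + f) (s(f, G) = (4 + f)*(4 + G) = (4 + G)*(4 + f))
p(R) = R/25 (p(R) = R/(16 + 4*1 + 4*1 + 1*1) = R/(16 + 4 + 4 + 1) = R/25)
1/(p(12 - 1*(-14)) + q) = 1/((12 - 1*(-14))/25 + 1) = 1/((12 + 14)/25 + 1) = 1/((1/25)*26 + 1) = 1/(26/25 + 1) = 1/(51/25) = 25/51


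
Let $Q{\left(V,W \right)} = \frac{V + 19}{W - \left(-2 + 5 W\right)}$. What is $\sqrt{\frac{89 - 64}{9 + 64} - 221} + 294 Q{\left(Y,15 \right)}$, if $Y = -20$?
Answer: $\frac{147}{29} + \frac{2 i \sqrt{293971}}{73} \approx 5.069 + 14.855 i$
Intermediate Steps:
$Q{\left(V,W \right)} = \frac{19 + V}{2 - 4 W}$ ($Q{\left(V,W \right)} = \frac{19 + V}{W - \left(-2 + 5 W\right)} = \frac{19 + V}{2 - 4 W}$)
$\sqrt{\frac{89 - 64}{9 + 64} - 221} + 294 Q{\left(Y,15 \right)} = \sqrt{\frac{89 - 64}{9 + 64} - 221} + 294 \frac{-19 - -20}{2 \left(-1 + 2 \cdot 15\right)} = \sqrt{\frac{25}{73} - 221} + 294 \frac{-19 + 20}{2 \left(-1 + 30\right)} = \sqrt{25 \cdot \frac{1}{73} - 221} + 294 \cdot \frac{1}{2} \cdot \frac{1}{29} \cdot 1 = \sqrt{\frac{25}{73} - 221} + 294 \cdot \frac{1}{2} \cdot \frac{1}{29} \cdot 1 = \sqrt{- \frac{16108}{73}} + 294 \cdot \frac{1}{58} = \frac{2 i \sqrt{293971}}{73} + \frac{147}{29} = \frac{147}{29} + \frac{2 i \sqrt{293971}}{73}$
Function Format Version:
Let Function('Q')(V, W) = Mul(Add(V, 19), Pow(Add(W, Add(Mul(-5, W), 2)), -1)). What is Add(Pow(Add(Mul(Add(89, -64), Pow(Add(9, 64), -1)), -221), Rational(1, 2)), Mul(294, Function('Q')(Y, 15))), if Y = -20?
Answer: Add(Rational(147, 29), Mul(Rational(2, 73), I, Pow(293971, Rational(1, 2)))) ≈ Add(5.0690, Mul(14.855, I))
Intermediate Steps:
Function('Q')(V, W) = Mul(Pow(Add(2, Mul(-4, W)), -1), Add(19, V)) (Function('Q')(V, W) = Mul(Add(19, V), Pow(Add(W, Add(2, Mul(-5, W))), -1)) = Mul(Add(19, V), Pow(Add(2, Mul(-4, W)), -1)) = Mul(Pow(Add(2, Mul(-4, W)), -1), Add(19, V)))
Add(Pow(Add(Mul(Add(89, -64), Pow(Add(9, 64), -1)), -221), Rational(1, 2)), Mul(294, Function('Q')(Y, 15))) = Add(Pow(Add(Mul(Add(89, -64), Pow(Add(9, 64), -1)), -221), Rational(1, 2)), Mul(294, Mul(Rational(1, 2), Pow(Add(-1, Mul(2, 15)), -1), Add(-19, Mul(-1, -20))))) = Add(Pow(Add(Mul(25, Pow(73, -1)), -221), Rational(1, 2)), Mul(294, Mul(Rational(1, 2), Pow(Add(-1, 30), -1), Add(-19, 20)))) = Add(Pow(Add(Mul(25, Rational(1, 73)), -221), Rational(1, 2)), Mul(294, Mul(Rational(1, 2), Pow(29, -1), 1))) = Add(Pow(Add(Rational(25, 73), -221), Rational(1, 2)), Mul(294, Mul(Rational(1, 2), Rational(1, 29), 1))) = Add(Pow(Rational(-16108, 73), Rational(1, 2)), Mul(294, Rational(1, 58))) = Add(Mul(Rational(2, 73), I, Pow(293971, Rational(1, 2))), Rational(147, 29)) = Add(Rational(147, 29), Mul(Rational(2, 73), I, Pow(293971, Rational(1, 2))))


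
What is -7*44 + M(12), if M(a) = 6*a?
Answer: -236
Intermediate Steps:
-7*44 + M(12) = -7*44 + 6*12 = -308 + 72 = -236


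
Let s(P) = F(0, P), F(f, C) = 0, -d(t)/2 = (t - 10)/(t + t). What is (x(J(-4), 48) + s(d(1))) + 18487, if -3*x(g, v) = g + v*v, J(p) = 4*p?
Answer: 53173/3 ≈ 17724.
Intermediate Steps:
d(t) = -(-10 + t)/t (d(t) = -2*(t - 10)/(t + t) = -2*(-10 + t)/(2*t) = -2*(-10 + t)*1/(2*t) = -(-10 + t)/t)
s(P) = 0
x(g, v) = -g/3 - v²/3 (x(g, v) = -(g + v*v)/3 = -(g + v²)/3 = -g/3 - v²/3)
(x(J(-4), 48) + s(d(1))) + 18487 = ((-4*(-4)/3 - ⅓*48²) + 0) + 18487 = ((-⅓*(-16) - ⅓*2304) + 0) + 18487 = ((16/3 - 768) + 0) + 18487 = (-2288/3 + 0) + 18487 = -2288/3 + 18487 = 53173/3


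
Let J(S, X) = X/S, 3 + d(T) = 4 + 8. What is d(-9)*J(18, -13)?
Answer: -13/2 ≈ -6.5000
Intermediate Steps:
d(T) = 9 (d(T) = -3 + (4 + 8) = -3 + 12 = 9)
d(-9)*J(18, -13) = 9*(-13/18) = -13/2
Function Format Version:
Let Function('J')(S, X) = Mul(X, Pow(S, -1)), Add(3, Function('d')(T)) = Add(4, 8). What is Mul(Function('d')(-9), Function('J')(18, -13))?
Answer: Rational(-13, 2) ≈ -6.5000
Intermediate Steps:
Function('d')(T) = 9 (Function('d')(T) = Add(-3, Add(4, 8)) = Add(-3, 12) = 9)
Mul(Function('d')(-9), Function('J')(18, -13)) = Mul(9, Mul(-13, Pow(18, -1))) = Mul(9, Mul(-13, Rational(1, 18))) = Mul(9, Rational(-13, 18)) = Rational(-13, 2)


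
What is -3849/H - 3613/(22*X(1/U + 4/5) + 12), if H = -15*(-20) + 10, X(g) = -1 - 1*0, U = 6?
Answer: 54077/155 ≈ 348.88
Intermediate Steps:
X(g) = -1 (X(g) = -1 + 0 = -1)
H = 310 (H = 300 + 10 = 310)
-3849/H - 3613/(22*X(1/U + 4/5) + 12) = -3849/310 - 3613/(22*(-1) + 12) = -3849*1/310 - 3613/(-22 + 12) = -3849/310 - 3613/(-10) = -3849/310 - 3613*(-⅒) = -3849/310 + 3613/10 = 54077/155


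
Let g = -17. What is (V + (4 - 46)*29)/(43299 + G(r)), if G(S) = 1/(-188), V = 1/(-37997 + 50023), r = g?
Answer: -1376880698/48947088743 ≈ -0.028130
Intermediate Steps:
r = -17
V = 1/12026 ≈ 8.3153e-5
G(S) = -1/188
(V + (4 - 46)*29)/(43299 + G(r)) = (1/12026 + (4 - 46)*29)/(43299 - 1/188) = (1/12026 - 42*29)/(8140211/188) = (1/12026 - 1218)*(188/8140211) = -14647667/12026*188/8140211 = -1376880698/48947088743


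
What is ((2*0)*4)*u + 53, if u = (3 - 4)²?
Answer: 53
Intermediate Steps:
u = 1 (u = (-1)² = 1)
((2*0)*4)*u + 53 = ((2*0)*4)*1 + 53 = (0*4)*1 + 53 = 0*1 + 53 = 0 + 53 = 53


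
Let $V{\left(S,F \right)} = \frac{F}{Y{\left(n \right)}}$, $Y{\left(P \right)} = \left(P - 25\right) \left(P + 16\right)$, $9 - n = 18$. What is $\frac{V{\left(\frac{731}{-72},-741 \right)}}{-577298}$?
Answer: $- \frac{741}{137396924} \approx -5.3931 \cdot 10^{-6}$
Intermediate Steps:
$n = -9$ ($n = 9 - 18 = -9$)
$Y{\left(P \right)} = \left(-25 + P\right) \left(16 + P\right)$
$V{\left(S,F \right)} = - \frac{F}{238}$ ($V{\left(S,F \right)} = \frac{F}{-400 + \left(-9\right)^{2} - -81} = \frac{F}{-400 + 81 + 81} = \frac{F}{-238} = F \left(- \frac{1}{238}\right) = - \frac{F}{238}$)
$\frac{V{\left(\frac{731}{-72},-741 \right)}}{-577298} = \frac{\left(- \frac{1}{238}\right) \left(-741\right)}{-577298} = \frac{741}{238} \left(- \frac{1}{577298}\right) = - \frac{741}{137396924}$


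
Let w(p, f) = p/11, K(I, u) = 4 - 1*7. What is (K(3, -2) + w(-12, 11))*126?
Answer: -5670/11 ≈ -515.45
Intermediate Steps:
K(I, u) = -3 (K(I, u) = 4 - 7 = -3)
w(p, f) = p/11 (w(p, f) = p*(1/11) = p/11)
(K(3, -2) + w(-12, 11))*126 = (-3 + (1/11)*(-12))*126 = (-3 - 12/11)*126 = -45/11*126 = -5670/11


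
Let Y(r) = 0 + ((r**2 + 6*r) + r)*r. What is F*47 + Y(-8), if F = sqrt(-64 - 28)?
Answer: -64 + 94*I*sqrt(23) ≈ -64.0 + 450.81*I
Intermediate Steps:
F = 2*I*sqrt(23) (F = sqrt(-92) = 2*I*sqrt(23) ≈ 9.5917*I)
Y(r) = r*(r**2 + 7*r) (Y(r) = 0 + (r**2 + 7*r)*r = 0 + r*(r**2 + 7*r) = r*(r**2 + 7*r))
F*47 + Y(-8) = (2*I*sqrt(23))*47 + (-8)**2*(7 - 8) = 94*I*sqrt(23) + 64*(-1) = 94*I*sqrt(23) - 64 = -64 + 94*I*sqrt(23)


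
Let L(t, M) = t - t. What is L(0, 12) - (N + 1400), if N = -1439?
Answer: 39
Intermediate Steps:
L(t, M) = 0
L(0, 12) - (N + 1400) = 0 - (-1439 + 1400) = 0 - 1*(-39) = 0 + 39 = 39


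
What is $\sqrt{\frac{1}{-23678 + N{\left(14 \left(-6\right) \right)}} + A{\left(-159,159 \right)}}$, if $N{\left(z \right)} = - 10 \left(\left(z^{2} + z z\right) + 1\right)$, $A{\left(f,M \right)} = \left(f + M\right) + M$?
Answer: $\frac{\sqrt{119964068238}}{27468} \approx 12.61$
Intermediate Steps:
$A{\left(f,M \right)} = f + 2 M$ ($A{\left(f,M \right)} = \left(M + f\right) + M = f + 2 M$)
$N{\left(z \right)} = -10 - 20 z^{2}$ ($N{\left(z \right)} = - 10 \left(\left(z^{2} + z^{2}\right) + 1\right) = - 10 \left(2 z^{2} + 1\right) = - 10 \left(1 + 2 z^{2}\right) = -10 - 20 z^{2}$)
$\sqrt{\frac{1}{-23678 + N{\left(14 \left(-6\right) \right)}} + A{\left(-159,159 \right)}} = \sqrt{\frac{1}{-23678 - \left(10 + 20 \left(14 \left(-6\right)\right)^{2}\right)} + \left(-159 + 2 \cdot 159\right)} = \sqrt{\frac{1}{-23678 - \left(10 + 20 \left(-84\right)^{2}\right)} + \left(-159 + 318\right)} = \sqrt{\frac{1}{-23678 - 141130} + 159} = \sqrt{\frac{1}{-164808} + 159} = \sqrt{- \frac{1}{164808} + 159} = \sqrt{\frac{26204471}{164808}} = \frac{\sqrt{119964068238}}{27468}$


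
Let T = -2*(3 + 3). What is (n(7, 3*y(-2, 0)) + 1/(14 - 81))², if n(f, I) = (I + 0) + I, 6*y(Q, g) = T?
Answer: 648025/4489 ≈ 144.36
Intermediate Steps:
T = -12 (T = -2*6 = -12)
y(Q, g) = -2 (y(Q, g) = (⅙)*(-12) = -2)
n(f, I) = 2*I (n(f, I) = I + I = 2*I)
(n(7, 3*y(-2, 0)) + 1/(14 - 81))² = (2*(3*(-2)) + 1/(14 - 81))² = (2*(-6) + 1/(-67))² = (-12 - 1/67)² = (-805/67)² = 648025/4489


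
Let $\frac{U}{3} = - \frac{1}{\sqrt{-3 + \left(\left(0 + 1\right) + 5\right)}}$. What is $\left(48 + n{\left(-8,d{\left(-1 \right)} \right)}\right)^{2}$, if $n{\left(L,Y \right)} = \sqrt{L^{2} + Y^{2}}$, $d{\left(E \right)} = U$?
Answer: $\left(48 + \sqrt{67}\right)^{2} \approx 3156.8$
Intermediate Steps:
$U = - \sqrt{3}$ ($U = 3 \left(- \frac{1}{\sqrt{-3 + \left(\left(0 + 1\right) + 5\right)}}\right) = 3 \left(- \frac{1}{\sqrt{-3 + \left(1 + 5\right)}}\right) = 3 \left(- \frac{1}{\sqrt{-3 + 6}}\right) = 3 \left(- \frac{1}{\sqrt{3}}\right) = 3 \left(- \frac{\sqrt{3}}{3}\right) = - \sqrt{3} \approx -1.732$)
$d{\left(E \right)} = - \sqrt{3}$
$\left(48 + n{\left(-8,d{\left(-1 \right)} \right)}\right)^{2} = \left(48 + \sqrt{\left(-8\right)^{2} + \left(- \sqrt{3}\right)^{2}}\right)^{2} = \left(48 + \sqrt{64 + 3}\right)^{2} = \left(48 + \sqrt{67}\right)^{2}$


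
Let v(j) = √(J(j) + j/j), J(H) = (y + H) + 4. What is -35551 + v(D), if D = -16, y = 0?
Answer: -35551 + I*√11 ≈ -35551.0 + 3.3166*I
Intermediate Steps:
J(H) = 4 + H (J(H) = (0 + H) + 4 = H + 4 = 4 + H)
v(j) = √(5 + j) (v(j) = √((4 + j) + j/j) = √((4 + j) + 1) = √(5 + j))
-35551 + v(D) = -35551 + √(5 - 16) = -35551 + √(-11) = -35551 + I*√11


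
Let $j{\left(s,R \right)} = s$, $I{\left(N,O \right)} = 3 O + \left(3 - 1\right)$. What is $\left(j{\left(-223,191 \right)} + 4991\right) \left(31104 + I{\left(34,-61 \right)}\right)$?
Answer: $147440864$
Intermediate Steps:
$I{\left(N,O \right)} = 2 + 3 O$ ($I{\left(N,O \right)} = 3 O + 2 = 2 + 3 O$)
$\left(j{\left(-223,191 \right)} + 4991\right) \left(31104 + I{\left(34,-61 \right)}\right) = \left(-223 + 4991\right) \left(31104 + \left(2 + 3 \left(-61\right)\right)\right) = 4768 \left(31104 + \left(2 - 183\right)\right) = 4768 \left(31104 - 181\right) = 4768 \cdot 30923 = 147440864$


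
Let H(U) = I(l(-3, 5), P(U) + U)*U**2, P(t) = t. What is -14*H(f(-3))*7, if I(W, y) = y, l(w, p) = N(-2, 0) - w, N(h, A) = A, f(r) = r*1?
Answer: 5292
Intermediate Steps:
f(r) = r
l(w, p) = -w (l(w, p) = 0 - w = -w)
H(U) = 2*U**3 (H(U) = (U + U)*U**2 = (2*U)*U**2 = 2*U**3)
-14*H(f(-3))*7 = -28*(-3)**3*7 = -28*(-27)*7 = -14*(-54)*7 = 756*7 = 5292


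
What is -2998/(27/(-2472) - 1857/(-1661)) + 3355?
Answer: 980305073/1515219 ≈ 646.97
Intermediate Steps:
-2998/(27/(-2472) - 1857/(-1661)) + 3355 = -2998/(27*(-1/2472) - 1857*(-1/1661)) + 3355 = -2998/(-9/824 + 1857/1661) + 3355 = -2998/1515219/1368664 + 3355 = -2998*1368664/1515219 + 3355 = -4103254672/1515219 + 3355 = 980305073/1515219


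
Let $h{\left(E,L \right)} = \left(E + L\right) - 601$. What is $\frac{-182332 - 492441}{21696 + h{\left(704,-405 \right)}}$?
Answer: $- \frac{674773}{21394} \approx -31.54$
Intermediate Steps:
$h{\left(E,L \right)} = -601 + E + L$
$\frac{-182332 - 492441}{21696 + h{\left(704,-405 \right)}} = \frac{-182332 - 492441}{21696 - 302} = - \frac{674773}{21696 - 302} = - \frac{674773}{21394}$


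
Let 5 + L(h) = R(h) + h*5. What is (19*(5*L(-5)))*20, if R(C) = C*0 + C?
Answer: -66500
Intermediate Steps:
R(C) = C (R(C) = 0 + C = C)
L(h) = -5 + 6*h (L(h) = -5 + (h + h*5) = -5 + (h + 5*h) = -5 + 6*h)
(19*(5*L(-5)))*20 = (19*(5*(-5 + 6*(-5))))*20 = (19*(5*(-5 - 30)))*20 = (19*(5*(-35)))*20 = (19*(-175))*20 = -3325*20 = -66500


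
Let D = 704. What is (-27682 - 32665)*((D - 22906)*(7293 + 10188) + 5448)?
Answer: 23421136216758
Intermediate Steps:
(-27682 - 32665)*((D - 22906)*(7293 + 10188) + 5448) = (-27682 - 32665)*((704 - 22906)*(7293 + 10188) + 5448) = -60347*(-22202*17481 + 5448) = -60347*(-388113162 + 5448) = -60347*(-388107714) = 23421136216758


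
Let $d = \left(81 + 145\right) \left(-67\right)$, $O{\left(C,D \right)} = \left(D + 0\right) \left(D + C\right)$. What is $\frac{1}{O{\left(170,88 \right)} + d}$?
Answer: $\frac{1}{7562} \approx 0.00013224$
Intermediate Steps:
$O{\left(C,D \right)} = D \left(C + D\right)$
$d = -15142$ ($d = 226 \left(-67\right) = -15142$)
$\frac{1}{O{\left(170,88 \right)} + d} = \frac{1}{88 \left(170 + 88\right) - 15142} = \frac{1}{88 \cdot 258 - 15142} = \frac{1}{22704 - 15142} = \frac{1}{7562}$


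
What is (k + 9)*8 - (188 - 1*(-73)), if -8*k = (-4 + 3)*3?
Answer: -186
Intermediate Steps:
k = 3/8 (k = -(-4 + 3)*3/8 = -(-1)*3/8 = -⅛*(-3) = 3/8 ≈ 0.37500)
(k + 9)*8 - (188 - 1*(-73)) = (3/8 + 9)*8 - (188 - 1*(-73)) = (75/8)*8 - (188 + 73) = 75 - 1*261 = 75 - 261 = -186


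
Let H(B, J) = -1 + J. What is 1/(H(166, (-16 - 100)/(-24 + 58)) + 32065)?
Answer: 17/545030 ≈ 3.1191e-5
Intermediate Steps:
1/(H(166, (-16 - 100)/(-24 + 58)) + 32065) = 1/((-1 + (-16 - 100)/(-24 + 58)) + 32065) = 1/((-1 - 116/34) + 32065) = 1/((-1 - 116*1/34) + 32065) = 1/((-1 - 58/17) + 32065) = 1/(-75/17 + 32065) = 1/(545030/17) = 17/545030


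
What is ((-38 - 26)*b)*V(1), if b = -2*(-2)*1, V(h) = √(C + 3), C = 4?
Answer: -256*√7 ≈ -677.31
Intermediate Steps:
V(h) = √7 (V(h) = √(4 + 3) = √7)
b = 4 (b = 4*1 = 4)
((-38 - 26)*b)*V(1) = ((-38 - 26)*4)*√7 = (-64*4)*√7 = -256*√7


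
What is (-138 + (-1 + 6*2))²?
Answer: 16129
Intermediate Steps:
(-138 + (-1 + 6*2))² = (-138 + (-1 + 12))² = (-138 + 11)² = (-127)² = 16129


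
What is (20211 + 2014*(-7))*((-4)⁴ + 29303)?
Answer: 180694167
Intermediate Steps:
(20211 + 2014*(-7))*((-4)⁴ + 29303) = (20211 - 14098)*(256 + 29303) = 6113*29559 = 180694167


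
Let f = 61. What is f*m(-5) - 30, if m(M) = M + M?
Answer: -640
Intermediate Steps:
m(M) = 2*M
f*m(-5) - 30 = 61*(2*(-5)) - 30 = 61*(-10) - 30 = -610 - 30 = -640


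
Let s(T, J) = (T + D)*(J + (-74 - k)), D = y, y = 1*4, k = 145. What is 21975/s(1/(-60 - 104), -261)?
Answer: -12013/1048 ≈ -11.463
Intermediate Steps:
y = 4
D = 4
s(T, J) = (-219 + J)*(4 + T) (s(T, J) = (T + 4)*(J + (-74 - 1*145)) = (4 + T)*(J + (-74 - 145)) = (4 + T)*(J - 219) = (4 + T)*(-219 + J) = (-219 + J)*(4 + T))
21975/s(1/(-60 - 104), -261) = 21975/(-876 - 219/(-60 - 104) + 4*(-261) - 261/(-60 - 104)) = 21975/(-876 - 219/(-164) - 1044 - 261/(-164)) = 21975/(-876 - 219*(-1/164) - 1044 - 261*(-1/164)) = 21975/(-876 + 219/164 - 1044 + 261/164) = 21975/(-78600/41) = 21975*(-41/78600) = -12013/1048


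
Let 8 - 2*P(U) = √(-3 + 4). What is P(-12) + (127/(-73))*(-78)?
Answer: 20323/146 ≈ 139.20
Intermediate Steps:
P(U) = 7/2 (P(U) = 4 - √(-3 + 4)/2 = 4 - √1/2 = 4 - ½*1 = 4 - ½ = 7/2)
P(-12) + (127/(-73))*(-78) = 7/2 + (127/(-73))*(-78) = 7/2 + (127*(-1/73))*(-78) = 7/2 - 127/73*(-78) = 7/2 + 9906/73 = 20323/146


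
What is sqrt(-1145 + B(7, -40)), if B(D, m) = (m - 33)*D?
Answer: 6*I*sqrt(46) ≈ 40.694*I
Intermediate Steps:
B(D, m) = D*(-33 + m) (B(D, m) = (-33 + m)*D = D*(-33 + m))
sqrt(-1145 + B(7, -40)) = sqrt(-1145 + 7*(-33 - 40)) = sqrt(-1145 + 7*(-73)) = sqrt(-1145 - 511) = sqrt(-1656) = 6*I*sqrt(46)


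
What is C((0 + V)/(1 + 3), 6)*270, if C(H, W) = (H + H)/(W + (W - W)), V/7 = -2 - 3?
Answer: -1575/2 ≈ -787.50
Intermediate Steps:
V = -35 (V = 7*(-2 - 3) = 7*(-5) = -35)
C(H, W) = 2*H/W (C(H, W) = (2*H)/(W + 0) = (2*H)/W = 2*H/W)
C((0 + V)/(1 + 3), 6)*270 = (2*((0 - 35)/(1 + 3))/6)*270 = (2*(-35/4)*(⅙))*270 = -35/12*270 = -1575/2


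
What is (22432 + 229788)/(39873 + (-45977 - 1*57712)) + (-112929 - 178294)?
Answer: -4646234797/15954 ≈ -2.9123e+5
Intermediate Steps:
(22432 + 229788)/(39873 + (-45977 - 1*57712)) + (-112929 - 178294) = 252220/(39873 + (-45977 - 57712)) - 291223 = 252220/(39873 - 103689) - 291223 = 252220/(-63816) - 291223 = 252220*(-1/63816) - 291223 = -63055/15954 - 291223 = -4646234797/15954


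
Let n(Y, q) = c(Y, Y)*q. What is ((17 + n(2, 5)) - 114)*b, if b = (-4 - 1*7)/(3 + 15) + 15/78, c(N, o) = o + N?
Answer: 3773/117 ≈ 32.248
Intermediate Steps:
c(N, o) = N + o
n(Y, q) = 2*Y*q (n(Y, q) = (Y + Y)*q = (2*Y)*q = 2*Y*q)
b = -49/117 (b = (-4 - 7)/18 + 15*(1/78) = -11*1/18 + 5/26 = -11/18 + 5/26 = -49/117 ≈ -0.41880)
((17 + n(2, 5)) - 114)*b = ((17 + 2*2*5) - 114)*(-49/117) = ((17 + 20) - 114)*(-49/117) = (37 - 114)*(-49/117) = -77*(-49/117) = 3773/117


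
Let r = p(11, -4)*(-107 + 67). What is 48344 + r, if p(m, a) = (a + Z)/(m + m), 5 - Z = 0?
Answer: 531764/11 ≈ 48342.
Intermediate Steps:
Z = 5 (Z = 5 - 1*0 = 5 + 0 = 5)
p(m, a) = (5 + a)/(2*m) (p(m, a) = (a + 5)/(m + m) = (5 + a)/((2*m)) = (5 + a)*(1/(2*m)) = (5 + a)/(2*m))
r = -20/11 (r = ((½)*(5 - 4)/11)*(-107 + 67) = ((½)*(1/11)*1)*(-40) = (1/22)*(-40) = -20/11 ≈ -1.8182)
48344 + r = 48344 - 20/11 = 531764/11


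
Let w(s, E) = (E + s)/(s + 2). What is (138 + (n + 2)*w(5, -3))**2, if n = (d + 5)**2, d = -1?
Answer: 1004004/49 ≈ 20490.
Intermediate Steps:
w(s, E) = (E + s)/(2 + s)
n = 16 (n = (-1 + 5)**2 = 4**2 = 16)
(138 + (n + 2)*w(5, -3))**2 = (138 + (16 + 2)*((-3 + 5)/(2 + 5)))**2 = (138 + 18*(2/7))**2 = (138 + 36/7)**2 = (1002/7)**2 = 1004004/49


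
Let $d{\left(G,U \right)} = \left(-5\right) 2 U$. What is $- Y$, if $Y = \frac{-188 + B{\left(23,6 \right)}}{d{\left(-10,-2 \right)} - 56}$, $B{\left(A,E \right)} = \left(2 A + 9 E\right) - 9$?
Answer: $- \frac{97}{36} \approx -2.6944$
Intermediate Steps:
$d{\left(G,U \right)} = - 10 U$
$B{\left(A,E \right)} = -9 + 2 A + 9 E$
$Y = \frac{97}{36}$ ($Y = \frac{-188 + \left(-9 + 2 \cdot 23 + 9 \cdot 6\right)}{\left(-10\right) \left(-2\right) - 56} = \frac{-188 + \left(-9 + 46 + 54\right)}{20 - 56} = \frac{-188 + 91}{-36} = \left(-97\right) \left(- \frac{1}{36}\right) = \frac{97}{36} \approx 2.6944$)
$- Y = \left(-1\right) \frac{97}{36} = - \frac{97}{36}$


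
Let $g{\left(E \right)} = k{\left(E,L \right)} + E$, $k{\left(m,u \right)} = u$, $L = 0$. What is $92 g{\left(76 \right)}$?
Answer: $6992$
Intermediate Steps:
$g{\left(E \right)} = E$ ($g{\left(E \right)} = 0 + E = E$)
$92 g{\left(76 \right)} = 92 \cdot 76 = 6992$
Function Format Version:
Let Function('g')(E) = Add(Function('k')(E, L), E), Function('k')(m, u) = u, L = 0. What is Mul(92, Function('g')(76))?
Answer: 6992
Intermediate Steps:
Function('g')(E) = E (Function('g')(E) = Add(0, E) = E)
Mul(92, Function('g')(76)) = Mul(92, 76) = 6992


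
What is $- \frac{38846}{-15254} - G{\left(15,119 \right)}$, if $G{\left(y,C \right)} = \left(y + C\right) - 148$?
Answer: $\frac{126201}{7627} \approx 16.547$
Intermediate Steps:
$G{\left(y,C \right)} = -148 + C + y$ ($G{\left(y,C \right)} = \left(C + y\right) - 148 = -148 + C + y$)
$- \frac{38846}{-15254} - G{\left(15,119 \right)} = - \frac{38846}{-15254} - \left(-148 + 119 + 15\right) = \left(-38846\right) \left(- \frac{1}{15254}\right) - -14 = \frac{19423}{7627} + 14 = \frac{126201}{7627}$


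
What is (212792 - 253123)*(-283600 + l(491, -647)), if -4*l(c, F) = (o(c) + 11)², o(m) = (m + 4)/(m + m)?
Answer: 44124403502504779/3857296 ≈ 1.1439e+10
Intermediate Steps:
o(m) = (4 + m)/(2*m) (o(m) = (4 + m)/((2*m)) = (4 + m)*(1/(2*m)) = (4 + m)/(2*m))
l(c, F) = -(11 + (4 + c)/(2*c))²/4 (l(c, F) = -((4 + c)/(2*c) + 11)²/4 = -(11 + (4 + c)/(2*c))²/4)
(212792 - 253123)*(-283600 + l(491, -647)) = (212792 - 253123)*(-283600 - 1/16*(4 + 23*491)²/491²) = -40331*(-283600 - 1/16*1/241081*(4 + 11293)²) = -40331*(-283600 - 1/16*1/241081*11297²) = -40331*(-283600 - 1/16*1/241081*127622209) = -40331*(-283600 - 127622209/3857296) = -40331*(-1094056767809/3857296) = 44124403502504779/3857296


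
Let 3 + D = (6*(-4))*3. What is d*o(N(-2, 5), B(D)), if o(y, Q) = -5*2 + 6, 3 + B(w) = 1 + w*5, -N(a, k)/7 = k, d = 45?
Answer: -180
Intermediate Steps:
N(a, k) = -7*k
D = -75 (D = -3 + (6*(-4))*3 = -3 - 24*3 = -3 - 72 = -75)
B(w) = -2 + 5*w (B(w) = -3 + (1 + w*5) = -3 + (1 + 5*w) = -2 + 5*w)
o(y, Q) = -4 (o(y, Q) = -10 + 6 = -4)
d*o(N(-2, 5), B(D)) = 45*(-4) = -180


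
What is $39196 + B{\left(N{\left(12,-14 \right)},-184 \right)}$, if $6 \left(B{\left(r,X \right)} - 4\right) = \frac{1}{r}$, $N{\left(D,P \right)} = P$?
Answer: $\frac{3292799}{84} \approx 39200.0$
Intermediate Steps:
$B{\left(r,X \right)} = 4 + \frac{1}{6 r}$
$39196 + B{\left(N{\left(12,-14 \right)},-184 \right)} = 39196 + \left(4 + \frac{1}{6 \left(-14\right)}\right) = 39196 + \left(4 + \frac{1}{6} \left(- \frac{1}{14}\right)\right) = 39196 + \left(4 - \frac{1}{84}\right) = 39196 + \frac{335}{84} = \frac{3292799}{84}$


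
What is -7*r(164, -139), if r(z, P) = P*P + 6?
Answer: -135289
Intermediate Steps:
r(z, P) = 6 + P**2 (r(z, P) = P**2 + 6 = 6 + P**2)
-7*r(164, -139) = -7*(6 + (-139)**2) = -7*(6 + 19321) = -7*19327 = -135289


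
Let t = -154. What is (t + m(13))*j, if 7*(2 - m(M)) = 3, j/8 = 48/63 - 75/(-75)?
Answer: -315832/147 ≈ -2148.5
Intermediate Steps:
j = 296/21 (j = 8*(48/63 - 75/(-75)) = 8*(48*(1/63) - 75*(-1/75)) = 8*(16/21 + 1) = 8*(37/21) = 296/21 ≈ 14.095)
m(M) = 11/7 (m(M) = 2 - ⅐*3 = 2 - 3/7 = 11/7)
(t + m(13))*j = (-154 + 11/7)*(296/21) = -1067/7*296/21 = -315832/147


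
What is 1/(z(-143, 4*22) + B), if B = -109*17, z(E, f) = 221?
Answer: -1/1632 ≈ -0.00061275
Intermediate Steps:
B = -1853
1/(z(-143, 4*22) + B) = 1/(221 - 1853) = 1/(-1632) = -1/1632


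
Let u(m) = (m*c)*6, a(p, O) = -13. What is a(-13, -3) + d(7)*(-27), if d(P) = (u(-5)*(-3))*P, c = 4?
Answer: -68053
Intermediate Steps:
u(m) = 24*m (u(m) = (m*4)*6 = (4*m)*6 = 24*m)
d(P) = 360*P (d(P) = ((24*(-5))*(-3))*P = (-120*(-3))*P = 360*P)
a(-13, -3) + d(7)*(-27) = -13 + (360*7)*(-27) = -13 + 2520*(-27) = -13 - 68040 = -68053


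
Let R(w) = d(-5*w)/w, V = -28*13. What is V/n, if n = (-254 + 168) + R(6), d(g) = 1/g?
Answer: 65520/15481 ≈ 4.2323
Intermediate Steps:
V = -364
R(w) = -1/(5*w**2) (R(w) = 1/(((-5*w))*w) = (-1/(5*w))/w = -1/(5*w**2))
n = -15481/180 (n = (-254 + 168) - 1/5/6**2 = -86 - 1/5*1/36 = -86 - 1/180 = -15481/180 ≈ -86.006)
V/n = -364/(-15481/180) = -364*(-180/15481) = 65520/15481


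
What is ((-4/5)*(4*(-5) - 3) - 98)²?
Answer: 158404/25 ≈ 6336.2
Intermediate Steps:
((-4/5)*(4*(-5) - 3) - 98)² = ((-4*⅕)*(-20 - 3) - 98)² = (-⅘*(-23) - 98)² = (92/5 - 98)² = (-398/5)² = 158404/25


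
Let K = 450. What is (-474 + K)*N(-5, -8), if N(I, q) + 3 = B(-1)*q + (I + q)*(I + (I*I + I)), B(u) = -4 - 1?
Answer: 3792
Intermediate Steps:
B(u) = -5
N(I, q) = -3 - 5*q + (I + q)*(I**2 + 2*I) (N(I, q) = -3 + (-5*q + (I + q)*(I + (I*I + I))) = -3 + (-5*q + (I + q)*(I + (I**2 + I))) = -3 + (-5*q + (I + q)*(I + (I + I**2))) = -3 + (-5*q + (I + q)*(I**2 + 2*I)) = -3 - 5*q + (I + q)*(I**2 + 2*I))
(-474 + K)*N(-5, -8) = (-474 + 450)*(-3 + (-5)**3 - 5*(-8) + 2*(-5)**2 - 8*(-5)**2 + 2*(-5)*(-8)) = -24*(-3 - 125 + 40 + 2*25 - 8*25 + 80) = -24*(-3 - 125 + 40 + 50 - 200 + 80) = -24*(-158) = 3792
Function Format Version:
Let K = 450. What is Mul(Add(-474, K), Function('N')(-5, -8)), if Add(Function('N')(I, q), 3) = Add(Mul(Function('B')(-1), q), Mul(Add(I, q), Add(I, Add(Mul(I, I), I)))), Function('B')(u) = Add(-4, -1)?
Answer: 3792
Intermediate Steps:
Function('B')(u) = -5
Function('N')(I, q) = Add(-3, Mul(-5, q), Mul(Add(I, q), Add(Pow(I, 2), Mul(2, I)))) (Function('N')(I, q) = Add(-3, Add(Mul(-5, q), Mul(Add(I, q), Add(I, Add(Mul(I, I), I))))) = Add(-3, Add(Mul(-5, q), Mul(Add(I, q), Add(I, Add(Pow(I, 2), I))))) = Add(-3, Add(Mul(-5, q), Mul(Add(I, q), Add(I, Add(I, Pow(I, 2)))))) = Add(-3, Add(Mul(-5, q), Mul(Add(I, q), Add(Pow(I, 2), Mul(2, I))))) = Add(-3, Mul(-5, q), Mul(Add(I, q), Add(Pow(I, 2), Mul(2, I)))))
Mul(Add(-474, K), Function('N')(-5, -8)) = Mul(Add(-474, 450), Add(-3, Pow(-5, 3), Mul(-5, -8), Mul(2, Pow(-5, 2)), Mul(-8, Pow(-5, 2)), Mul(2, -5, -8))) = Mul(-24, Add(-3, -125, 40, Mul(2, 25), Mul(-8, 25), 80)) = Mul(-24, Add(-3, -125, 40, 50, -200, 80)) = Mul(-24, -158) = 3792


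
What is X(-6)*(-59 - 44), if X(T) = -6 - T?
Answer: 0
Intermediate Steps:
X(-6)*(-59 - 44) = (-6 - 1*(-6))*(-59 - 44) = (-6 + 6)*(-103) = 0*(-103) = 0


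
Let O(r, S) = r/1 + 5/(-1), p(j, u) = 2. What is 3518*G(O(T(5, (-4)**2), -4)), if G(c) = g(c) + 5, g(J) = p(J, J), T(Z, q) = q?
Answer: 24626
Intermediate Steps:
O(r, S) = -5 + r (O(r, S) = r*1 + 5*(-1) = r - 5 = -5 + r)
g(J) = 2
G(c) = 7 (G(c) = 2 + 5 = 7)
3518*G(O(T(5, (-4)**2), -4)) = 3518*7 = 24626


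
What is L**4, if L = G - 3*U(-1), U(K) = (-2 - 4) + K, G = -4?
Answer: 83521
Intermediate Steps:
U(K) = -6 + K
L = 17 (L = -4 - 3*(-6 - 1) = -4 - 3*(-7) = -4 + 21 = 17)
L**4 = 17**4 = 83521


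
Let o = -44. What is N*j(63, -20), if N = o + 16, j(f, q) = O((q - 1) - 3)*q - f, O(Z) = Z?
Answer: -11676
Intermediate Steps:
j(f, q) = -f + q*(-4 + q) (j(f, q) = ((q - 1) - 3)*q - f = ((-1 + q) - 3)*q - f = (-4 + q)*q - f = q*(-4 + q) - f = -f + q*(-4 + q))
N = -28 (N = -44 + 16 = -28)
N*j(63, -20) = -28*(-1*63 - 20*(-4 - 20)) = -28*(-63 - 20*(-24)) = -28*(-63 + 480) = -28*417 = -11676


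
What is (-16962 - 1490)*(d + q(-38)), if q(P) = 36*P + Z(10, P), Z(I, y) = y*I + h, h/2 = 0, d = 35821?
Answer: -628714996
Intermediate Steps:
h = 0 (h = 2*0 = 0)
Z(I, y) = I*y (Z(I, y) = y*I + 0 = I*y + 0 = I*y)
q(P) = 46*P (q(P) = 36*P + 10*P = 46*P)
(-16962 - 1490)*(d + q(-38)) = (-16962 - 1490)*(35821 + 46*(-38)) = -18452*(35821 - 1748) = -18452*34073 = -628714996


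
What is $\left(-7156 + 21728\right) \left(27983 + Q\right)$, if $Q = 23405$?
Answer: $748825936$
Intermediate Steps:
$\left(-7156 + 21728\right) \left(27983 + Q\right) = \left(-7156 + 21728\right) \left(27983 + 23405\right) = 14572 \cdot 51388 = 748825936$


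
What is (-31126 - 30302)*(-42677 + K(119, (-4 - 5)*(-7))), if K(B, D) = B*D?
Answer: 2161037040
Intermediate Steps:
(-31126 - 30302)*(-42677 + K(119, (-4 - 5)*(-7))) = (-31126 - 30302)*(-42677 + 119*((-4 - 5)*(-7))) = -61428*(-42677 + 119*(-9*(-7))) = -61428*(-42677 + 119*63) = -61428*(-42677 + 7497) = -61428*(-35180) = 2161037040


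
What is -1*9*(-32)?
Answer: 288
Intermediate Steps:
-1*9*(-32) = -9*(-32) = 288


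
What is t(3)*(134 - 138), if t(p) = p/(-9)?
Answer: 4/3 ≈ 1.3333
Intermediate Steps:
t(p) = -p/9 (t(p) = p*(-1/9) = -p/9)
t(3)*(134 - 138) = (-1/9*3)*(134 - 138) = -1/3*(-4) = 4/3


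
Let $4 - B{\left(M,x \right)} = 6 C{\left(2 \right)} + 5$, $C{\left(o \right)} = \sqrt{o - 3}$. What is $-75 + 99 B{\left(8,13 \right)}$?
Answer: $-174 - 594 i \approx -174.0 - 594.0 i$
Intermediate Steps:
$C{\left(o \right)} = \sqrt{-3 + o}$
$B{\left(M,x \right)} = -1 - 6 i$ ($B{\left(M,x \right)} = 4 - \left(6 \sqrt{-3 + 2} + 5\right) = 4 - \left(6 \sqrt{-1} + 5\right) = 4 - \left(6 i + 5\right) = 4 - \left(5 + 6 i\right) = -1 - 6 i$)
$-75 + 99 B{\left(8,13 \right)} = -75 + 99 \left(-1 - 6 i\right) = -75 - \left(99 + 594 i\right) = -174 - 594 i$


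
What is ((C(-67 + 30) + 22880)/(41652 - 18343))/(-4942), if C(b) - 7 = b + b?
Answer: -3259/16456154 ≈ -0.00019804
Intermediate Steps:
C(b) = 7 + 2*b (C(b) = 7 + (b + b) = 7 + 2*b)
((C(-67 + 30) + 22880)/(41652 - 18343))/(-4942) = (((7 + 2*(-67 + 30)) + 22880)/(41652 - 18343))/(-4942) = (((7 + 2*(-37)) + 22880)/23309)*(-1/4942) = (((7 - 74) + 22880)*(1/23309))*(-1/4942) = ((-67 + 22880)*(1/23309))*(-1/4942) = (22813*(1/23309))*(-1/4942) = (22813/23309)*(-1/4942) = -3259/16456154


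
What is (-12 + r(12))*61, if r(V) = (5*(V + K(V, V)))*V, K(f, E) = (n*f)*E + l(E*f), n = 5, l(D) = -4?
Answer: 2663748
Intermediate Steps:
K(f, E) = -4 + 5*E*f (K(f, E) = (5*f)*E - 4 = 5*E*f - 4 = -4 + 5*E*f)
r(V) = V*(-20 + 5*V + 25*V²) (r(V) = (5*(V + (-4 + 5*V*V)))*V = (5*(V + (-4 + 5*V²)))*V = (5*(-4 + V + 5*V²))*V = (-20 + 5*V + 25*V²)*V = V*(-20 + 5*V + 25*V²))
(-12 + r(12))*61 = (-12 + 5*12*(-4 + 12 + 5*12²))*61 = (-12 + 5*12*(-4 + 12 + 5*144))*61 = (-12 + 5*12*(-4 + 12 + 720))*61 = (-12 + 5*12*728)*61 = (-12 + 43680)*61 = 43668*61 = 2663748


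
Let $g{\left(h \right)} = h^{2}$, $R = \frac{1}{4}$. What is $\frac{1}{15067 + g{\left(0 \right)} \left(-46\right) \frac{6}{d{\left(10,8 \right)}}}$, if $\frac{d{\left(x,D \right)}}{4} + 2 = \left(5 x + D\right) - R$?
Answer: $\frac{1}{15067} \approx 6.637 \cdot 10^{-5}$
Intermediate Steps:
$R = \frac{1}{4} \approx 0.25$
$d{\left(x,D \right)} = -9 + 4 D + 20 x$ ($d{\left(x,D \right)} = -8 + 4 \left(\left(5 x + D\right) - \frac{1}{4}\right) = -8 + 4 \left(\left(D + 5 x\right) - \frac{1}{4}\right) = -8 + 4 \left(- \frac{1}{4} + D + 5 x\right) = -8 + \left(-1 + 4 D + 20 x\right) = -9 + 4 D + 20 x$)
$\frac{1}{15067 + g{\left(0 \right)} \left(-46\right) \frac{6}{d{\left(10,8 \right)}}} = \frac{1}{15067 + 0^{2} \left(-46\right) \frac{6}{-9 + 4 \cdot 8 + 20 \cdot 10}} = \frac{1}{15067 + 0 \left(-46\right) \frac{6}{-9 + 32 + 200}} = \frac{1}{15067 + 0 \cdot \frac{6}{223}} = \frac{1}{15067 + 0} = \frac{1}{15067}$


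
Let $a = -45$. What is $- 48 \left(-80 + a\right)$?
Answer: $6000$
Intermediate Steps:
$- 48 \left(-80 + a\right) = - 48 \left(-80 - 45\right) = \left(-48\right) \left(-125\right) = 6000$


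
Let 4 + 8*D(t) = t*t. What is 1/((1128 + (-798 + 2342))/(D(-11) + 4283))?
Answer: 34381/21376 ≈ 1.6084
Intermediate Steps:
D(t) = -½ + t²/8 (D(t) = -½ + (t*t)/8 = -½ + t²/8)
1/((1128 + (-798 + 2342))/(D(-11) + 4283)) = 1/((1128 + (-798 + 2342))/((-½ + (⅛)*(-11)²) + 4283)) = 1/((1128 + 1544)/((-½ + (⅛)*121) + 4283)) = 1/(2672/((-½ + 121/8) + 4283)) = 1/(2672/(117/8 + 4283)) = 1/(2672/(34381/8)) = 1/(2672*(8/34381)) = 1/(21376/34381) = 34381/21376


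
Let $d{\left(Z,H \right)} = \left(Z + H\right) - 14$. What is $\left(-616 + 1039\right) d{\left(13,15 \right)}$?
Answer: $5922$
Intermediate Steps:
$d{\left(Z,H \right)} = -14 + H + Z$ ($d{\left(Z,H \right)} = \left(H + Z\right) - 14 = -14 + H + Z$)
$\left(-616 + 1039\right) d{\left(13,15 \right)} = \left(-616 + 1039\right) \left(-14 + 15 + 13\right) = 423 \cdot 14 = 5922$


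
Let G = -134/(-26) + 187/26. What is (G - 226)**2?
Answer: 30858025/676 ≈ 45648.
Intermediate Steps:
G = 321/26 (G = -134*(-1/26) + 187*(1/26) = 67/13 + 187/26 = 321/26 ≈ 12.346)
(G - 226)**2 = (321/26 - 226)**2 = (-5555/26)**2 = 30858025/676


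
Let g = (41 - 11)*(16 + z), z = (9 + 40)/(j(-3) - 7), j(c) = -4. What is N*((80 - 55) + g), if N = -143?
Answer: -53105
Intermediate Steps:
z = -49/11 (z = (9 + 40)/(-4 - 7) = 49/(-11) = 49*(-1/11) = -49/11 ≈ -4.4545)
g = 3810/11 (g = (41 - 11)*(16 - 49/11) = 30*(127/11) = 3810/11 ≈ 346.36)
N*((80 - 55) + g) = -143*((80 - 55) + 3810/11) = -143*(25 + 3810/11) = -143*4085/11 = -53105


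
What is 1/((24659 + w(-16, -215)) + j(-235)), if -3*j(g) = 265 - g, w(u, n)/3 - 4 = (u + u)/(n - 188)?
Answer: 1209/29626027 ≈ 4.0809e-5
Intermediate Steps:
w(u, n) = 12 + 6*u/(-188 + n) (w(u, n) = 12 + 3*((u + u)/(n - 188)) = 12 + 3*((2*u)/(-188 + n)) = 12 + 3*(2*u/(-188 + n)) = 12 + 6*u/(-188 + n))
j(g) = -265/3 + g/3 (j(g) = -(265 - g)/3 = -265/3 + g/3)
1/((24659 + w(-16, -215)) + j(-235)) = 1/((24659 + 6*(-376 - 16 + 2*(-215))/(-188 - 215)) + (-265/3 + (1/3)*(-235))) = 1/((24659 + 6*(-376 - 16 - 430)/(-403)) + (-265/3 - 235/3)) = 1/((24659 + 6*(-1/403)*(-822)) - 500/3) = 1/((24659 + 4932/403) - 500/3) = 1/(9942509/403 - 500/3) = 1/(29626027/1209) = 1209/29626027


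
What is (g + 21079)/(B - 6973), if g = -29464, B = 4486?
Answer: 2795/829 ≈ 3.3715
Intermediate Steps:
(g + 21079)/(B - 6973) = (-29464 + 21079)/(4486 - 6973) = -8385/(-2487) = -8385*(-1/2487) = 2795/829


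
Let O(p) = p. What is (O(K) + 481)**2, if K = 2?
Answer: 233289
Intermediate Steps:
(O(K) + 481)**2 = (2 + 481)**2 = 483**2 = 233289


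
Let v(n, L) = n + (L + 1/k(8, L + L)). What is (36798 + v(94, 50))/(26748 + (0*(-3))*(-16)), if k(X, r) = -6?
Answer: 221651/160488 ≈ 1.3811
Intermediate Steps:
v(n, L) = -⅙ + L + n (v(n, L) = n + (L + 1/(-6)) = n + (L - ⅙) = n + (-⅙ + L) = -⅙ + L + n)
(36798 + v(94, 50))/(26748 + (0*(-3))*(-16)) = (36798 + (-⅙ + 50 + 94))/(26748 + (0*(-3))*(-16)) = (36798 + 863/6)/(26748 + 0*(-16)) = 221651/(6*(26748 + 0)) = (221651/6)/26748 = (221651/6)*(1/26748) = 221651/160488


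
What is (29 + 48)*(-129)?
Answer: -9933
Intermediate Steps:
(29 + 48)*(-129) = 77*(-129) = -9933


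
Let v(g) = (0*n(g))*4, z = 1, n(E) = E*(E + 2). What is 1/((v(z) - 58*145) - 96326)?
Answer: -1/104736 ≈ -9.5478e-6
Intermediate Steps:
n(E) = E*(2 + E)
v(g) = 0 (v(g) = (0*(g*(2 + g)))*4 = 0*4 = 0)
1/((v(z) - 58*145) - 96326) = 1/((0 - 58*145) - 96326) = 1/((0 - 8410) - 96326) = 1/(-8410 - 96326) = 1/(-104736) = -1/104736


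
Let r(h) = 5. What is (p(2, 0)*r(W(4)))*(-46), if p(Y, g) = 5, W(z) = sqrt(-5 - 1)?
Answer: -1150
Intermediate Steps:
W(z) = I*sqrt(6) (W(z) = sqrt(-6) = I*sqrt(6))
(p(2, 0)*r(W(4)))*(-46) = (5*5)*(-46) = 25*(-46) = -1150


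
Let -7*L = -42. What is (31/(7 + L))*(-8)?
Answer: -248/13 ≈ -19.077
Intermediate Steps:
L = 6 (L = -⅐*(-42) = 6)
(31/(7 + L))*(-8) = (31/(7 + 6))*(-8) = (31/13)*(-8) = -248/13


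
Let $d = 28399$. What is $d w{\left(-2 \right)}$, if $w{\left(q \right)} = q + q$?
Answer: $-113596$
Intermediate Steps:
$w{\left(q \right)} = 2 q$
$d w{\left(-2 \right)} = 28399 \cdot 2 \left(-2\right) = 28399 \left(-4\right) = -113596$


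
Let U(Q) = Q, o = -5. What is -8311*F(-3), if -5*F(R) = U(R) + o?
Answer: -66488/5 ≈ -13298.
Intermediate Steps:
F(R) = 1 - R/5 (F(R) = -(R - 5)/5 = -(-5 + R)/5 = 1 - R/5)
-8311*F(-3) = -8311*(1 - ⅕*(-3)) = -8311*(1 + ⅗) = -8311*8/5 = -66488/5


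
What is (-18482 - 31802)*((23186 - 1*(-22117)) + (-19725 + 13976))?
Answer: -1988933336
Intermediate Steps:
(-18482 - 31802)*((23186 - 1*(-22117)) + (-19725 + 13976)) = -50284*((23186 + 22117) - 5749) = -50284*(45303 - 5749) = -50284*39554 = -1988933336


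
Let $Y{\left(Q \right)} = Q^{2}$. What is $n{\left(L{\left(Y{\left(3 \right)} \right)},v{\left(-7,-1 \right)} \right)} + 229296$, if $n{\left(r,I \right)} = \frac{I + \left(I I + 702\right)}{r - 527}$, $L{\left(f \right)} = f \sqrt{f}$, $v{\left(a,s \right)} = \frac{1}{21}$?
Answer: $\frac{12639864599}{55125} \approx 2.2929 \cdot 10^{5}$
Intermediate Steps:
$v{\left(a,s \right)} = \frac{1}{21}$
$L{\left(f \right)} = f^{\frac{3}{2}}$
$n{\left(r,I \right)} = \frac{702 + I + I^{2}}{-527 + r}$ ($n{\left(r,I \right)} = \frac{I + \left(I^{2} + 702\right)}{-527 + r} = \frac{I + \left(702 + I^{2}\right)}{-527 + r} = \frac{702 + I + I^{2}}{-527 + r}$)
$n{\left(L{\left(Y{\left(3 \right)} \right)},v{\left(-7,-1 \right)} \right)} + 229296 = \frac{702 + \frac{1}{21} + \left(\frac{1}{21}\right)^{2}}{-527 + \left(3^{2}\right)^{\frac{3}{2}}} + 229296 = \frac{702 + \frac{1}{21} + \frac{1}{441}}{-527 + 9^{\frac{3}{2}}} + 229296 = \frac{1}{-527 + 27} \cdot \frac{309604}{441} + 229296 = \frac{1}{-500} \cdot \frac{309604}{441} + 229296 = \left(- \frac{1}{500}\right) \frac{309604}{441} + 229296 = - \frac{77401}{55125} + 229296 = \frac{12639864599}{55125}$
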